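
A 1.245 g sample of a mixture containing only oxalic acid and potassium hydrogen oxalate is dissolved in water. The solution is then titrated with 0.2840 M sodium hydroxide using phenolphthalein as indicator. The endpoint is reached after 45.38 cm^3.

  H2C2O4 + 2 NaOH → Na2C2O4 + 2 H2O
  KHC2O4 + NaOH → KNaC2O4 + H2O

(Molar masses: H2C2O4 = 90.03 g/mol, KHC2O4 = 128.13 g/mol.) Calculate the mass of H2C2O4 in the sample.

0.2201 g

n(NaOH) = 0.04538 × 0.2840 = 0.01289 mol
Let x = n(H2C2O4), y = n(KHC2O4).
Titrant: 2x + 1y = 0.01289;  mass: 90.03x + 128.13y = 1.245
Solving, x = 2.444 × 10^-3 mol, y = 7.999 × 10^-3 mol
mass of H2C2O4 = 2.444 × 10^-3 × 90.03 = 0.2201 g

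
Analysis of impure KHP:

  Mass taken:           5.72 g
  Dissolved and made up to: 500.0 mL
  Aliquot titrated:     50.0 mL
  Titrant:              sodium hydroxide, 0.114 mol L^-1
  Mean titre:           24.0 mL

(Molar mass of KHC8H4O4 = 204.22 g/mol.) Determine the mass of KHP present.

KHC8H4O4 + NaOH → KNaC8H4O4 + H2O
n(NaOH) per titration = 0.0240 × 0.114 = 2.74 × 10^-3 mol
n(KHC8H4O4) in each aliquot = 2.74 × 10^-3 mol (1:1 ratio)
n(KHC8H4O4) in the whole flask = 2.74 × 10^-3 × 500.0/50.0 = 0.0274 mol
mass of KHC8H4O4 = 0.0274 × 204.22 = 5.59 g

5.59 g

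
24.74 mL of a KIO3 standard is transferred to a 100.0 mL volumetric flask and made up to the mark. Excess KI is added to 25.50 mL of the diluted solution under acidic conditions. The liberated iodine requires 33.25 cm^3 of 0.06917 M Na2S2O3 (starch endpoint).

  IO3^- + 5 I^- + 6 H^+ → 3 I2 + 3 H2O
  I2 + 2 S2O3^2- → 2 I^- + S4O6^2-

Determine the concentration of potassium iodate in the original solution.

n(S2O3^2-) = 0.03325 × 0.06917 = 2.300 × 10^-3 mol
n(I2) = n(S2O3^2-)/2 = 1.150 × 10^-3 mol
From the 1:3 ratio, n(IO3^-) in the aliquot = 1/3 × 1.150 × 10^-3 = 3.833 × 10^-4 mol
[IO3^-]_dilute = 3.833 × 10^-4 / 0.02550 = 0.01503 mol/L
[IO3^-]_original = 0.01503 × 100.0/24.74 = 0.06076 mol/L

0.06076 M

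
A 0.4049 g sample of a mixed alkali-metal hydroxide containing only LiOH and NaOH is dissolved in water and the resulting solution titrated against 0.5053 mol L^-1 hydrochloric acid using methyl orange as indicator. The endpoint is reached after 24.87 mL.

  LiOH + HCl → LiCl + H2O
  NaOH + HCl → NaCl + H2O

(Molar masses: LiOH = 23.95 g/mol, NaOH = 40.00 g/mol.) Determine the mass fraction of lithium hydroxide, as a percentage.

n(HCl) = 0.02487 × 0.5053 = 0.01257 mol
Let x = n(LiOH), y = n(NaOH).
Titrant: 1x + 1y = 0.01257;  mass: 23.95x + 40.00y = 0.4049
Solving, x = 6.092 × 10^-3 mol, y = 6.475 × 10^-3 mol
mass of LiOH = 6.092 × 10^-3 × 23.95 = 0.1459 g
% LiOH = 0.1459 / 0.4049 × 100 = 36.03 %

36.03 %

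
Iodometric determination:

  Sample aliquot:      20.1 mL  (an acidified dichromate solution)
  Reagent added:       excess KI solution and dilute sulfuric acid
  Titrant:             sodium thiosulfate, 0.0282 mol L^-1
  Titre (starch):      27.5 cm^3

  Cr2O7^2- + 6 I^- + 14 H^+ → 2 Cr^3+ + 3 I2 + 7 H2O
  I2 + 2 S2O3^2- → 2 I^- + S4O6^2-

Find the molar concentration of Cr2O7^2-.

n(S2O3^2-) = 0.0275 × 0.0282 = 7.75 × 10^-4 mol
n(I2) = n(S2O3^2-)/2 = 3.88 × 10^-4 mol
From the 1:3 ratio, n(Cr2O7^2-) in the aliquot = 1/3 × 3.88 × 10^-4 = 1.29 × 10^-4 mol
[Cr2O7^2-] = 1.29 × 10^-4 / 0.0201 = 0.00643 mol/L

0.00643 mol/L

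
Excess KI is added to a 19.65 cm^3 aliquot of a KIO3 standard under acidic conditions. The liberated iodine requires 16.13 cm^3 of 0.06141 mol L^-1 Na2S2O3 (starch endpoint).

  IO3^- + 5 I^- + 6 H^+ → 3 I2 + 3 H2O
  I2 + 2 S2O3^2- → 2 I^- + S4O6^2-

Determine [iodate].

n(S2O3^2-) = 0.01613 × 0.06141 = 9.905 × 10^-4 mol
n(I2) = n(S2O3^2-)/2 = 4.953 × 10^-4 mol
From the 1:3 ratio, n(IO3^-) in the aliquot = 1/3 × 4.953 × 10^-4 = 1.651 × 10^-4 mol
[IO3^-] = 1.651 × 10^-4 / 0.01965 = 0.008402 mol/L

0.008402 mol/L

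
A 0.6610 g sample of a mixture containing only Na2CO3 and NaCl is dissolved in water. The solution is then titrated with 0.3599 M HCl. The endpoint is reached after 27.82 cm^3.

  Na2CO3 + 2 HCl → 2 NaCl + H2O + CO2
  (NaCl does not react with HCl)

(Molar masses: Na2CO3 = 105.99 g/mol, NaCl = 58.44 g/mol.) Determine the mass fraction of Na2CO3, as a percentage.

n(HCl) = 0.02782 × 0.3599 = 0.01001 mol
Let x = n(Na2CO3), y = n(NaCl).
Titrant: 2x = 0.01001;  mass: 105.99x + 58.44y = 0.6610
Solving, x = 5.006 × 10^-3 mol, y = 2.231 × 10^-3 mol
mass of Na2CO3 = 5.006 × 10^-3 × 105.99 = 0.5306 g
% Na2CO3 = 0.5306 / 0.6610 × 100 = 80.27 %

80.27 %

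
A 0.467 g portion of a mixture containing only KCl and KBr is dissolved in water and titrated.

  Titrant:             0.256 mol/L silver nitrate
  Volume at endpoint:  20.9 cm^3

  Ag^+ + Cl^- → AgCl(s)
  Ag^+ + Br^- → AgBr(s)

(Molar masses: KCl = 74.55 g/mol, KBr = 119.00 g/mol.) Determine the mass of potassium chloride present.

0.285 g

n(AgNO3) = 0.0209 × 0.256 = 5.35 × 10^-3 mol
Let x = n(KCl), y = n(KBr).
Titrant: 1x + 1y = 5.35 × 10^-3;  mass: 74.55x + 119.00y = 0.467
Solving, x = 3.82 × 10^-3 mol, y = 1.53 × 10^-3 mol
mass of KCl = 3.82 × 10^-3 × 74.55 = 0.285 g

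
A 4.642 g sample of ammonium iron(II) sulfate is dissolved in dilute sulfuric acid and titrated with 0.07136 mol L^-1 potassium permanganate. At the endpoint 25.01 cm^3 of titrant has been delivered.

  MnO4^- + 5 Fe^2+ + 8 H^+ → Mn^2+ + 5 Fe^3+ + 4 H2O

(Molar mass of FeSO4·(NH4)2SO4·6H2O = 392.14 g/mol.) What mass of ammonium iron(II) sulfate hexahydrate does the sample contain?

3.499 g

n(KMnO4) = 0.02501 L × 0.07136 mol/L = 1.785 × 10^-3 mol
From the 5:1 ratio, n(FeSO4·(NH4)2SO4·6H2O) = 5/1 × 1.785 × 10^-3 = 8.924 × 10^-3 mol
mass of FeSO4·(NH4)2SO4·6H2O = 8.924 × 10^-3 × 392.14 g/mol = 3.499 g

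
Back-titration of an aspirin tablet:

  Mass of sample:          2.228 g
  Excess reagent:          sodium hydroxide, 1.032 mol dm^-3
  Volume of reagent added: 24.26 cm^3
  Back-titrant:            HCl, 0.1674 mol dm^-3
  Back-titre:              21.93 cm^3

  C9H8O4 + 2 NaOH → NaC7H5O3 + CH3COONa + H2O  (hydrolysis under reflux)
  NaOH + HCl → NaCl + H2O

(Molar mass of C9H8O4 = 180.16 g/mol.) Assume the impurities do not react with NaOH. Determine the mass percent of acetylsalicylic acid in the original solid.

86.38 %

n(NaOH) added = 0.02426 × 1.032 = 0.02504 mol
n(HCl) used in back-titration = 0.02193 × 0.1674 = 3.671 × 10^-3 mol
n(NaOH) left over = 3.671 × 10^-3 mol (1:1 ratio)
n(NaOH) consumed by analyte = 0.02504 − 3.671 × 10^-3 = 0.02137 mol
From the 1:2 ratio, n(C9H8O4) = 1/2 × 0.02137 = 0.01068 mol
mass of C9H8O4 = 0.01068 × 180.16 = 1.925 g
% C9H8O4 = 1.925 / 2.228 × 100 = 86.38 %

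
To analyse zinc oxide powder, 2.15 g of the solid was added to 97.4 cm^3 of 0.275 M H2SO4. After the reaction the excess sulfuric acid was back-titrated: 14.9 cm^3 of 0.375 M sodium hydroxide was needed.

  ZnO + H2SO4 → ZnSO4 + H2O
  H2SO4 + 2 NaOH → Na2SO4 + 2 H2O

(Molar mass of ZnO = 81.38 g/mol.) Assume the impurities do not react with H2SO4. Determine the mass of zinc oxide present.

1.95 g

n(H2SO4) added = 0.0974 × 0.275 = 0.0268 mol
n(NaOH) used in back-titration = 0.0149 × 0.375 = 5.59 × 10^-3 mol
From the 1:2 ratio, n(H2SO4) left over = 1/2 × 5.59 × 10^-3 = 2.79 × 10^-3 mol
n(H2SO4) consumed by analyte = 0.0268 − 2.79 × 10^-3 = 0.0240 mol
n(ZnO) = 0.0240 mol (1:1 ratio)
mass of ZnO = 0.0240 × 81.38 = 1.95 g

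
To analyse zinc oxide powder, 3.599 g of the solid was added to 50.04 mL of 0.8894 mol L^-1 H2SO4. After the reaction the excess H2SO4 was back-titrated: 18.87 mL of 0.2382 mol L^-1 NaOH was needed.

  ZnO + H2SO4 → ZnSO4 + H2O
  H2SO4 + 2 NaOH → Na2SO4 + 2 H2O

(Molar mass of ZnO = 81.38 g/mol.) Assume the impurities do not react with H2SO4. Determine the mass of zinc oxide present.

3.439 g

n(H2SO4) added = 0.05004 × 0.8894 = 0.04451 mol
n(NaOH) used in back-titration = 0.01887 × 0.2382 = 4.495 × 10^-3 mol
From the 1:2 ratio, n(H2SO4) left over = 1/2 × 4.495 × 10^-3 = 2.247 × 10^-3 mol
n(H2SO4) consumed by analyte = 0.04451 − 2.247 × 10^-3 = 0.04226 mol
n(ZnO) = 0.04226 mol (1:1 ratio)
mass of ZnO = 0.04226 × 81.38 = 3.439 g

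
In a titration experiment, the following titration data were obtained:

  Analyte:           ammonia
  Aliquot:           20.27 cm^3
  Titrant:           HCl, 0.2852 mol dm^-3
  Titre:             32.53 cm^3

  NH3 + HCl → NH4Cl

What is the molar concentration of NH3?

0.4577 mol/L

n(HCl) = 0.03253 L × 0.2852 mol/L = 9.278 × 10^-3 mol
n(NH3) = 9.278 × 10^-3 mol (1:1 mole ratio)
[NH3] = 9.278 × 10^-3 mol / 0.02027 L = 0.4577 mol/L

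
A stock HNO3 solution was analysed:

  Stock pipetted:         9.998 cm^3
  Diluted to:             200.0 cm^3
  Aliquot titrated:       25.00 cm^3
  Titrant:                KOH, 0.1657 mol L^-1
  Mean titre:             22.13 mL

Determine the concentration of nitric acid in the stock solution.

2.934 mol/L

HNO3 + KOH → KNO3 + H2O
n(KOH) = 0.02213 × 0.1657 = 3.667 × 10^-3 mol
n(HNO3) in the aliquot = 3.667 × 10^-3 mol (1:1 ratio)
[HNO3]_dilute = 3.667 × 10^-3 / 0.02500 = 0.1467 mol/L
Dilution factor = 200.0 / 9.998 = 20.00
[HNO3]_stock = 0.1467 × 20.00 = 2.934 mol/L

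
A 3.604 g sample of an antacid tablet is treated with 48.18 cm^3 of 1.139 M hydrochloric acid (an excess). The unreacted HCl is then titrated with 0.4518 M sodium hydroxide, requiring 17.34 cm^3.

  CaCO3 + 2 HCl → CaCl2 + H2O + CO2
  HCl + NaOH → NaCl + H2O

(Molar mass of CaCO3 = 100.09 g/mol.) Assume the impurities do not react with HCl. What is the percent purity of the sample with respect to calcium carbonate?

n(HCl) added = 0.04818 × 1.139 = 0.05488 mol
n(NaOH) used in back-titration = 0.01734 × 0.4518 = 7.834 × 10^-3 mol
n(HCl) left over = 7.834 × 10^-3 mol (1:1 ratio)
n(HCl) consumed by analyte = 0.05488 − 7.834 × 10^-3 = 0.04704 mol
From the 1:2 ratio, n(CaCO3) = 1/2 × 0.04704 = 0.02352 mol
mass of CaCO3 = 0.02352 × 100.09 = 2.354 g
% CaCO3 = 2.354 / 3.604 × 100 = 65.32 %

65.32 %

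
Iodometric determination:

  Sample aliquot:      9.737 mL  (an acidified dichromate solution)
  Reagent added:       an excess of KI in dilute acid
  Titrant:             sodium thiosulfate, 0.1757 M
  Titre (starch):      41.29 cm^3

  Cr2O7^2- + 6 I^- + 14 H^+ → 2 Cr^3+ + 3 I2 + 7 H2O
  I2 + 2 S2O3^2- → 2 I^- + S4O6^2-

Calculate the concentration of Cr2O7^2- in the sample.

0.1242 M

n(S2O3^2-) = 0.04129 × 0.1757 = 7.255 × 10^-3 mol
n(I2) = n(S2O3^2-)/2 = 3.627 × 10^-3 mol
From the 1:3 ratio, n(Cr2O7^2-) in the aliquot = 1/3 × 3.627 × 10^-3 = 1.209 × 10^-3 mol
[Cr2O7^2-] = 1.209 × 10^-3 / 0.009737 = 0.1242 mol/L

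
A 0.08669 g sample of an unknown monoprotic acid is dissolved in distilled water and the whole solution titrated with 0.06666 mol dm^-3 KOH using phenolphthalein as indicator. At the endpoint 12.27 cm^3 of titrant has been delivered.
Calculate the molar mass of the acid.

106.0 g/mol

n(KOH) = 0.01227 L × 0.06666 mol/L = 8.179 × 10^-4 mol
n(HA) = 8.179 × 10^-4 mol (1:1 ratio)
M = m / n = 0.08669 g / 8.179 × 10^-4 mol = 106.0 g/mol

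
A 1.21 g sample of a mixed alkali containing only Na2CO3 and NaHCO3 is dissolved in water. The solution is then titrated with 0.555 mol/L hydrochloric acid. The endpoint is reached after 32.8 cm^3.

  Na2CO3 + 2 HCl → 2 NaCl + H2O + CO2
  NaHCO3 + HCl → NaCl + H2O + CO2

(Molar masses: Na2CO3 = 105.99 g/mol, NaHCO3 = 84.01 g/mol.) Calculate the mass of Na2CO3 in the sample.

0.546 g

n(HCl) = 0.0328 × 0.555 = 0.0182 mol
Let x = n(Na2CO3), y = n(NaHCO3).
Titrant: 2x + 1y = 0.0182;  mass: 105.99x + 84.01y = 1.21
Solving, x = 5.15 × 10^-3 mol, y = 7.91 × 10^-3 mol
mass of Na2CO3 = 5.15 × 10^-3 × 105.99 = 0.546 g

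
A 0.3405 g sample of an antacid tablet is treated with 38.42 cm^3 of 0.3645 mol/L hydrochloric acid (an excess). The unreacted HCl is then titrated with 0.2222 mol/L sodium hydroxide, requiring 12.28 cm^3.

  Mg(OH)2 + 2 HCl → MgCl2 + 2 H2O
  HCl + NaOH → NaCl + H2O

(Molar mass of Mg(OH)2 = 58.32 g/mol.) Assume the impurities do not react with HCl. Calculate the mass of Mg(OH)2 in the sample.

0.3288 g

n(HCl) added = 0.03842 × 0.3645 = 0.01400 mol
n(NaOH) used in back-titration = 0.01228 × 0.2222 = 2.729 × 10^-3 mol
n(HCl) left over = 2.729 × 10^-3 mol (1:1 ratio)
n(HCl) consumed by analyte = 0.01400 − 2.729 × 10^-3 = 0.01128 mol
From the 1:2 ratio, n(Mg(OH)2) = 1/2 × 0.01128 = 5.638 × 10^-3 mol
mass of Mg(OH)2 = 5.638 × 10^-3 × 58.32 = 0.3288 g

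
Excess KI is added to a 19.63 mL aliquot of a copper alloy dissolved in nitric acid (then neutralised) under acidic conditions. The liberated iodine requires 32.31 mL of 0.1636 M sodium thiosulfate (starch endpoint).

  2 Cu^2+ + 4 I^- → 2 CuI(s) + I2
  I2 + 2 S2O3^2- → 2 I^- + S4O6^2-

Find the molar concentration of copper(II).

0.2693 M

n(S2O3^2-) = 0.03231 × 0.1636 = 5.286 × 10^-3 mol
n(I2) = n(S2O3^2-)/2 = 2.643 × 10^-3 mol
From the 2:1 ratio, n(Cu2+) in the aliquot = 2/1 × 2.643 × 10^-3 = 5.286 × 10^-3 mol
[Cu2+] = 5.286 × 10^-3 / 0.01963 = 0.2693 mol/L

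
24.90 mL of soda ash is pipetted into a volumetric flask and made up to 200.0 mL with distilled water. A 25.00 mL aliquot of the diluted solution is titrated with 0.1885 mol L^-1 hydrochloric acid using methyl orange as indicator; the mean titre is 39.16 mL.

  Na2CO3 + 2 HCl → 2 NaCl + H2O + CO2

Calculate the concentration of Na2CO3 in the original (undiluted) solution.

n(HCl) = 0.03916 × 0.1885 = 7.382 × 10^-3 mol
From the 1:2 ratio, n(Na2CO3) in the aliquot = 1/2 × 7.382 × 10^-3 = 3.691 × 10^-3 mol
[Na2CO3]_dilute = 3.691 × 10^-3 / 0.02500 = 0.1476 mol/L
Dilution factor = 200.0 / 24.90 = 8.032
[Na2CO3]_stock = 0.1476 × 8.032 = 1.186 mol/L

1.186 mol/L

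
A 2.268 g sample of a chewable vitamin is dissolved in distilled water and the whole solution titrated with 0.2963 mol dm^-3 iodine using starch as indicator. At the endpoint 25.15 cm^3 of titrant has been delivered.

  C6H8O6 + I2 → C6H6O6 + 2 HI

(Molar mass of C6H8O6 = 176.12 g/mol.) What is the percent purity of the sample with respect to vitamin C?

n(I2) = 0.02515 L × 0.2963 mol/L = 7.452 × 10^-3 mol
n(C6H8O6) = 7.452 × 10^-3 mol (1:1 ratio)
mass of C6H8O6 = 7.452 × 10^-3 × 176.12 g/mol = 1.312 g
% C6H8O6 = 1.312 / 2.268 × 100 = 57.87 %

57.87 %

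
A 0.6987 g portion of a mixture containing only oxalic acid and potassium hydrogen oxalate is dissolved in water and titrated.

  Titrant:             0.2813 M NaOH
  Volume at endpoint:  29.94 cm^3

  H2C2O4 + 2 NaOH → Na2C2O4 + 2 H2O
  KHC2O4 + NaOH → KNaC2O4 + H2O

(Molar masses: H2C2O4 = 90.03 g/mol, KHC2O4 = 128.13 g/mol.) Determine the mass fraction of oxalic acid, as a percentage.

n(NaOH) = 0.02994 × 0.2813 = 8.422 × 10^-3 mol
Let x = n(H2C2O4), y = n(KHC2O4).
Titrant: 2x + 1y = 8.422 × 10^-3;  mass: 90.03x + 128.13y = 0.6987
Solving, x = 2.289 × 10^-3 mol, y = 3.845 × 10^-3 mol
mass of H2C2O4 = 2.289 × 10^-3 × 90.03 = 0.2060 g
% H2C2O4 = 0.2060 / 0.6987 × 100 = 29.49 %

29.49 %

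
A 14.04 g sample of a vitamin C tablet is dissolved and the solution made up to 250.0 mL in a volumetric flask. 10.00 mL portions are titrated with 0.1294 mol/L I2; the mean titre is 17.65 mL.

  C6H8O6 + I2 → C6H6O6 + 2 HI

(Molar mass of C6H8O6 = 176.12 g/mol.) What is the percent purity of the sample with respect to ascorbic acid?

n(I2) per titration = 0.01765 × 0.1294 = 2.284 × 10^-3 mol
n(C6H8O6) in each aliquot = 2.284 × 10^-3 mol (1:1 ratio)
n(C6H8O6) in the whole flask = 2.284 × 10^-3 × 250.0/10.00 = 0.05710 mol
mass of C6H8O6 = 0.05710 × 176.12 = 10.06 g
% C6H8O6 = 10.06 / 14.04 × 100 = 71.62 %

71.62 %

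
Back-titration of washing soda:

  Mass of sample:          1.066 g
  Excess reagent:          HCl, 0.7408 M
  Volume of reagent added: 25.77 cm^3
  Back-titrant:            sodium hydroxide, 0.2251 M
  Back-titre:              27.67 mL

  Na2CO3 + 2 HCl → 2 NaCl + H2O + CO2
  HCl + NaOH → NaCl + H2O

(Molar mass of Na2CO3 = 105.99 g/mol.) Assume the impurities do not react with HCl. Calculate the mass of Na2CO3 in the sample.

n(HCl) added = 0.02577 × 0.7408 = 0.01909 mol
n(NaOH) used in back-titration = 0.02767 × 0.2251 = 6.229 × 10^-3 mol
n(HCl) left over = 6.229 × 10^-3 mol (1:1 ratio)
n(HCl) consumed by analyte = 0.01909 − 6.229 × 10^-3 = 0.01286 mol
From the 1:2 ratio, n(Na2CO3) = 1/2 × 0.01286 = 6.431 × 10^-3 mol
mass of Na2CO3 = 6.431 × 10^-3 × 105.99 = 0.6816 g

0.6816 g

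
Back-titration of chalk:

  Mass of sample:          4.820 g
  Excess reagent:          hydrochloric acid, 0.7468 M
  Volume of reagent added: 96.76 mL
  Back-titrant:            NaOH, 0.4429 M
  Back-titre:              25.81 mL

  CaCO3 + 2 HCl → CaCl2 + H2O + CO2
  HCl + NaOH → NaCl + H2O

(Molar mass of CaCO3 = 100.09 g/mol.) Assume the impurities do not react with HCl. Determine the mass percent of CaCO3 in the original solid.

63.16 %

n(HCl) added = 0.09676 × 0.7468 = 0.07226 mol
n(NaOH) used in back-titration = 0.02581 × 0.4429 = 0.01143 mol
n(HCl) left over = 0.01143 mol (1:1 ratio)
n(HCl) consumed by analyte = 0.07226 − 0.01143 = 0.06083 mol
From the 1:2 ratio, n(CaCO3) = 1/2 × 0.06083 = 0.03041 mol
mass of CaCO3 = 0.03041 × 100.09 = 3.044 g
% CaCO3 = 3.044 / 4.820 × 100 = 63.16 %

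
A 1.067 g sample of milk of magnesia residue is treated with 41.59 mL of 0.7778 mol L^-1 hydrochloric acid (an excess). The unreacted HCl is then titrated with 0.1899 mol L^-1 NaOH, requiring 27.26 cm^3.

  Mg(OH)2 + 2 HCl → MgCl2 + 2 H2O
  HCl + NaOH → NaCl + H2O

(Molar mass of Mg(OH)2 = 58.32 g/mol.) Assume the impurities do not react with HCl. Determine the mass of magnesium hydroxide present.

0.7923 g

n(HCl) added = 0.04159 × 0.7778 = 0.03235 mol
n(NaOH) used in back-titration = 0.02726 × 0.1899 = 5.177 × 10^-3 mol
n(HCl) left over = 5.177 × 10^-3 mol (1:1 ratio)
n(HCl) consumed by analyte = 0.03235 − 5.177 × 10^-3 = 0.02717 mol
From the 1:2 ratio, n(Mg(OH)2) = 1/2 × 0.02717 = 0.01359 mol
mass of Mg(OH)2 = 0.01359 × 58.32 = 0.7923 g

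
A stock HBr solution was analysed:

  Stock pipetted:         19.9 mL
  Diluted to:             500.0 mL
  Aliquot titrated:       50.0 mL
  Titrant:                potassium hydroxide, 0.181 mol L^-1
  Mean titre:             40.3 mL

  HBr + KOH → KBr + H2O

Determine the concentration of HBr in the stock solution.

n(KOH) = 0.0403 × 0.181 = 7.29 × 10^-3 mol
n(HBr) in the aliquot = 7.29 × 10^-3 mol (1:1 ratio)
[HBr]_dilute = 7.29 × 10^-3 / 0.0500 = 0.146 mol/L
Dilution factor = 500.0 / 19.9 = 25.13
[HBr]_stock = 0.146 × 25.13 = 3.67 mol/L

3.67 mol/L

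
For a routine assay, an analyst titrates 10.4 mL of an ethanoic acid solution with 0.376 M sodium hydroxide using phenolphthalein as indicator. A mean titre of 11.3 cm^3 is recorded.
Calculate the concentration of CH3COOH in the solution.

CH3COOH + NaOH → CH3COONa + H2O
n(NaOH) = 0.0113 L × 0.376 mol/L = 4.25 × 10^-3 mol
n(CH3COOH) = 4.25 × 10^-3 mol (1:1 mole ratio)
[CH3COOH] = 4.25 × 10^-3 mol / 0.0104 L = 0.409 mol/L

0.409 M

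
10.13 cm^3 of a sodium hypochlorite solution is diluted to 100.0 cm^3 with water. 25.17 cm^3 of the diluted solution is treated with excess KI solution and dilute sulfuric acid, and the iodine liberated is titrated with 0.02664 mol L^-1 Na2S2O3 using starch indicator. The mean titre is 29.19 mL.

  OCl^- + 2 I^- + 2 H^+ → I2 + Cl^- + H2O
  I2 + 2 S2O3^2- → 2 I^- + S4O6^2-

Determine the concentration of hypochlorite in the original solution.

n(S2O3^2-) = 0.02919 × 0.02664 = 7.776 × 10^-4 mol
n(I2) = n(S2O3^2-)/2 = 3.888 × 10^-4 mol
n(OCl^-) in the aliquot = 3.888 × 10^-4 mol (1:1 ratio)
[OCl^-]_dilute = 3.888 × 10^-4 / 0.02517 = 0.01545 mol/L
[OCl^-]_original = 0.01545 × 100.0/10.13 = 0.1525 mol/L

0.1525 mol/L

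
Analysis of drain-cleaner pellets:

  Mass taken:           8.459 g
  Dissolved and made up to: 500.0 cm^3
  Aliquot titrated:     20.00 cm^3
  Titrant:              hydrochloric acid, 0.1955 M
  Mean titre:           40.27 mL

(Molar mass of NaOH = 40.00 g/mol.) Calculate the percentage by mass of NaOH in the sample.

93.07 %

NaOH + HCl → NaCl + H2O
n(HCl) per titration = 0.04027 × 0.1955 = 7.873 × 10^-3 mol
n(NaOH) in each aliquot = 7.873 × 10^-3 mol (1:1 ratio)
n(NaOH) in the whole flask = 7.873 × 10^-3 × 500.0/20.00 = 0.1968 mol
mass of NaOH = 0.1968 × 40.00 = 7.873 g
% NaOH = 7.873 / 8.459 × 100 = 93.07 %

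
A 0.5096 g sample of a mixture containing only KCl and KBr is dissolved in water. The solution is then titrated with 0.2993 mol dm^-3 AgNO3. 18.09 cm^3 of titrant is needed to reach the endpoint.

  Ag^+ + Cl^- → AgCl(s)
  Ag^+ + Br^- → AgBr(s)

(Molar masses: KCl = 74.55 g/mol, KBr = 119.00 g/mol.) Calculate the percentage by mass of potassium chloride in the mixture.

44.33 %

n(AgNO3) = 0.01809 × 0.2993 = 5.414 × 10^-3 mol
Let x = n(KCl), y = n(KBr).
Titrant: 1x + 1y = 5.414 × 10^-3;  mass: 74.55x + 119.00y = 0.5096
Solving, x = 3.031 × 10^-3 mol, y = 2.384 × 10^-3 mol
mass of KCl = 3.031 × 10^-3 × 74.55 = 0.2259 g
% KCl = 0.2259 / 0.5096 × 100 = 44.33 %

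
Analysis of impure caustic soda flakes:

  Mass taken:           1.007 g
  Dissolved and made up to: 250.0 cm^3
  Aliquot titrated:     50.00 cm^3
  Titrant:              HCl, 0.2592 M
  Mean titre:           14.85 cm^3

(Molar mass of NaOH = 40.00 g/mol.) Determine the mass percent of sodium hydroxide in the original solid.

NaOH + HCl → NaCl + H2O
n(HCl) per titration = 0.01485 × 0.2592 = 3.849 × 10^-3 mol
n(NaOH) in each aliquot = 3.849 × 10^-3 mol (1:1 ratio)
n(NaOH) in the whole flask = 3.849 × 10^-3 × 250.0/50.00 = 0.01925 mol
mass of NaOH = 0.01925 × 40.00 = 0.7698 g
% NaOH = 0.7698 / 1.007 × 100 = 76.45 %

76.45 %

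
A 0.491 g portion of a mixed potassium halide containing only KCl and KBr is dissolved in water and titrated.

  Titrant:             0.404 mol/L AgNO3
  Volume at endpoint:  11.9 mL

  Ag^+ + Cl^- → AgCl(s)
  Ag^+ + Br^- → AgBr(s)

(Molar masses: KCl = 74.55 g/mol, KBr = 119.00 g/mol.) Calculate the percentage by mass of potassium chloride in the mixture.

27.7 %

n(AgNO3) = 0.0119 × 0.404 = 4.81 × 10^-3 mol
Let x = n(KCl), y = n(KBr).
Titrant: 1x + 1y = 4.81 × 10^-3;  mass: 74.55x + 119.00y = 0.491
Solving, x = 1.82 × 10^-3 mol, y = 2.98 × 10^-3 mol
mass of KCl = 1.82 × 10^-3 × 74.55 = 0.136 g
% KCl = 0.136 / 0.491 × 100 = 27.7 %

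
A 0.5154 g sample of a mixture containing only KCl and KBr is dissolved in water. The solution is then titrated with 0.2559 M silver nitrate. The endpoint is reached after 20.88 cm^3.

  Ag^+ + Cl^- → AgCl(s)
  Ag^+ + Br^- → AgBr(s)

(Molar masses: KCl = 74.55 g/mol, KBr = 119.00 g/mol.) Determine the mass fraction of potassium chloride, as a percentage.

n(AgNO3) = 0.02088 × 0.2559 = 5.343 × 10^-3 mol
Let x = n(KCl), y = n(KBr).
Titrant: 1x + 1y = 5.343 × 10^-3;  mass: 74.55x + 119.00y = 0.5154
Solving, x = 2.710 × 10^-3 mol, y = 2.634 × 10^-3 mol
mass of KCl = 2.710 × 10^-3 × 74.55 = 0.2020 g
% KCl = 0.2020 / 0.5154 × 100 = 39.19 %

39.19 %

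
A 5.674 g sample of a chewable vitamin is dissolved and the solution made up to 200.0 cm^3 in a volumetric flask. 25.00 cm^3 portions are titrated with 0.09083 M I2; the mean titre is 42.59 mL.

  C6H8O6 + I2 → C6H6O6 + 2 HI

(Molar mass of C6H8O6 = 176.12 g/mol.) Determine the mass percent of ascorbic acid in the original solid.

96.06 %

n(I2) per titration = 0.04259 × 0.09083 = 3.868 × 10^-3 mol
n(C6H8O6) in each aliquot = 3.868 × 10^-3 mol (1:1 ratio)
n(C6H8O6) in the whole flask = 3.868 × 10^-3 × 200.0/25.00 = 0.03095 mol
mass of C6H8O6 = 0.03095 × 176.12 = 5.450 g
% C6H8O6 = 5.450 / 5.674 × 100 = 96.06 %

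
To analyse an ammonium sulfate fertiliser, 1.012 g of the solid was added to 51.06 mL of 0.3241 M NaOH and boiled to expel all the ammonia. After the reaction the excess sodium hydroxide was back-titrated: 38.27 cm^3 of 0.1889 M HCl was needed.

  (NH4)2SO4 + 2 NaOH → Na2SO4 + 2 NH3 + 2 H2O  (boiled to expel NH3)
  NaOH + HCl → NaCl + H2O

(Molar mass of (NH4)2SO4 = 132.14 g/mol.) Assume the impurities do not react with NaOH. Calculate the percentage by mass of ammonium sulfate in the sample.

n(NaOH) added = 0.05106 × 0.3241 = 0.01655 mol
n(HCl) used in back-titration = 0.03827 × 0.1889 = 7.229 × 10^-3 mol
n(NaOH) left over = 7.229 × 10^-3 mol (1:1 ratio)
n(NaOH) consumed by analyte = 0.01655 − 7.229 × 10^-3 = 9.319 × 10^-3 mol
From the 1:2 ratio, n((NH4)2SO4) = 1/2 × 9.319 × 10^-3 = 4.660 × 10^-3 mol
mass of (NH4)2SO4 = 4.660 × 10^-3 × 132.14 = 0.6157 g
% (NH4)2SO4 = 0.6157 / 1.012 × 100 = 60.84 %

60.84 %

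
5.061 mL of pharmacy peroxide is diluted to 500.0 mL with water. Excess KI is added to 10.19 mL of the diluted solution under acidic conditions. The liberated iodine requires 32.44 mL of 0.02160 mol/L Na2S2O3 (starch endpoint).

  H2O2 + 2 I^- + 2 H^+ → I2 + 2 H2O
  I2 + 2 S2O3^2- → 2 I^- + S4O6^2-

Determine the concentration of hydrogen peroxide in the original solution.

3.397 mol/L

n(S2O3^2-) = 0.03244 × 0.02160 = 7.007 × 10^-4 mol
n(I2) = n(S2O3^2-)/2 = 3.504 × 10^-4 mol
n(H2O2) in the aliquot = 3.504 × 10^-4 mol (1:1 ratio)
[H2O2]_dilute = 3.504 × 10^-4 / 0.01019 = 0.03438 mol/L
[H2O2]_original = 0.03438 × 500.0/5.061 = 3.397 mol/L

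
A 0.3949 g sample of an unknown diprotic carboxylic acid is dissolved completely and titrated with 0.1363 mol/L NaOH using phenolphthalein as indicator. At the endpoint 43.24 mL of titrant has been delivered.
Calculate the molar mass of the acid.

n(NaOH) = 0.04324 L × 0.1363 mol/L = 5.894 × 10^-3 mol
From the 1:2 ratio, n(H2A) = 1/2 × 5.894 × 10^-3 = 2.947 × 10^-3 mol
M = m / n = 0.3949 g / 2.947 × 10^-3 mol = 134.0 g/mol

134.0 g/mol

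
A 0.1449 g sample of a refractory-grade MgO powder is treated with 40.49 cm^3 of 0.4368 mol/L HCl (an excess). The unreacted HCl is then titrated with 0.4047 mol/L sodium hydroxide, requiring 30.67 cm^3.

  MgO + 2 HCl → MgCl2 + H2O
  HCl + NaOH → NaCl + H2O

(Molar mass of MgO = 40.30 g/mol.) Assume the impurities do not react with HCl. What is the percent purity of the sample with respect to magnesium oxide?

73.34 %

n(HCl) added = 0.04049 × 0.4368 = 0.01769 mol
n(NaOH) used in back-titration = 0.03067 × 0.4047 = 0.01241 mol
n(HCl) left over = 0.01241 mol (1:1 ratio)
n(HCl) consumed by analyte = 0.01769 − 0.01241 = 5.274 × 10^-3 mol
From the 1:2 ratio, n(MgO) = 1/2 × 5.274 × 10^-3 = 2.637 × 10^-3 mol
mass of MgO = 2.637 × 10^-3 × 40.30 = 0.1063 g
% MgO = 0.1063 / 0.1449 × 100 = 73.34 %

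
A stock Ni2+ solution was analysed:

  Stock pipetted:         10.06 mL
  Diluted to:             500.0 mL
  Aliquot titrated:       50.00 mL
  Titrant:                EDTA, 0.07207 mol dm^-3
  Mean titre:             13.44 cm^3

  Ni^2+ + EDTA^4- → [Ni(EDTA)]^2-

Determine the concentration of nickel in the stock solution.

n(EDTA) = 0.01344 × 0.07207 = 9.686 × 10^-4 mol
n(Ni2+) in the aliquot = 9.686 × 10^-4 mol (1:1 ratio)
[Ni2+]_dilute = 9.686 × 10^-4 / 0.05000 = 0.01937 mol/L
Dilution factor = 500.0 / 10.06 = 49.70
[Ni2+]_stock = 0.01937 × 49.70 = 0.9628 mol/L

0.9628 mol/L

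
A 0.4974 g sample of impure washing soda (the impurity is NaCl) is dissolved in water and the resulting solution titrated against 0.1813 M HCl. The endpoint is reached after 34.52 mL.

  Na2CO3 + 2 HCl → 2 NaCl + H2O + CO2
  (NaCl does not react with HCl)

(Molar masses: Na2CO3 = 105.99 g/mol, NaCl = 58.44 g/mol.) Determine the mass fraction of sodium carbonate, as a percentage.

n(HCl) = 0.03452 × 0.1813 = 6.258 × 10^-3 mol
Let x = n(Na2CO3), y = n(NaCl).
Titrant: 2x = 6.258 × 10^-3;  mass: 105.99x + 58.44y = 0.4974
Solving, x = 3.129 × 10^-3 mol, y = 2.836 × 10^-3 mol
mass of Na2CO3 = 3.129 × 10^-3 × 105.99 = 0.3317 g
% Na2CO3 = 0.3317 / 0.4974 × 100 = 66.68 %

66.68 %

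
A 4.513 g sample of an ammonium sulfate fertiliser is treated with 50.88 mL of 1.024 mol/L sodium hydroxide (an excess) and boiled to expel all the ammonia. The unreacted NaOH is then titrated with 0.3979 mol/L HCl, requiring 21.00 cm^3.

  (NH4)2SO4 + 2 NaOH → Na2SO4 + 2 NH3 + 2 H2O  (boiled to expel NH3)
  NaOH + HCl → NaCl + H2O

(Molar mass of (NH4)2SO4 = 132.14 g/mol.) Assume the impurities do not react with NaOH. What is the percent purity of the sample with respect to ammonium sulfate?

n(NaOH) added = 0.05088 × 1.024 = 0.05210 mol
n(HCl) used in back-titration = 0.02100 × 0.3979 = 8.356 × 10^-3 mol
n(NaOH) left over = 8.356 × 10^-3 mol (1:1 ratio)
n(NaOH) consumed by analyte = 0.05210 − 8.356 × 10^-3 = 0.04375 mol
From the 1:2 ratio, n((NH4)2SO4) = 1/2 × 0.04375 = 0.02187 mol
mass of (NH4)2SO4 = 0.02187 × 132.14 = 2.890 g
% (NH4)2SO4 = 2.890 / 4.513 × 100 = 64.04 %

64.04 %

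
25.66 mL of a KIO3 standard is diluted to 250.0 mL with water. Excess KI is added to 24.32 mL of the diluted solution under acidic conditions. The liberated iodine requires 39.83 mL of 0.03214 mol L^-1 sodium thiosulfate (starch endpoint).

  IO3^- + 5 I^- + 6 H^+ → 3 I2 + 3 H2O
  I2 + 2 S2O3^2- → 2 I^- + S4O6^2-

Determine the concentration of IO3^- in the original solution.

0.08547 mol/L

n(S2O3^2-) = 0.03983 × 0.03214 = 1.280 × 10^-3 mol
n(I2) = n(S2O3^2-)/2 = 6.401 × 10^-4 mol
From the 1:3 ratio, n(IO3^-) in the aliquot = 1/3 × 6.401 × 10^-4 = 2.134 × 10^-4 mol
[IO3^-]_dilute = 2.134 × 10^-4 / 0.02432 = 0.008773 mol/L
[IO3^-]_original = 0.008773 × 250.0/25.66 = 0.08547 mol/L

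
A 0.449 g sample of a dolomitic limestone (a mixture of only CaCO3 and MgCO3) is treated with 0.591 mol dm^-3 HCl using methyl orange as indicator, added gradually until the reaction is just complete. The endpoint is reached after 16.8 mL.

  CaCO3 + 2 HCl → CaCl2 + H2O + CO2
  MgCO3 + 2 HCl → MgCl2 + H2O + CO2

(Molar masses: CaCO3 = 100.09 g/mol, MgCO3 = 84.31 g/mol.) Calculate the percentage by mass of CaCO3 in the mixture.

n(HCl) = 0.0168 × 0.591 = 9.93 × 10^-3 mol
Let x = n(CaCO3), y = n(MgCO3).
Titrant: 2x + 2y = 9.93 × 10^-3;  mass: 100.09x + 84.31y = 0.449
Solving, x = 1.93 × 10^-3 mol, y = 3.03 × 10^-3 mol
mass of CaCO3 = 1.93 × 10^-3 × 100.09 = 0.193 g
% CaCO3 = 0.193 / 0.449 × 100 = 43.0 %

43.0 %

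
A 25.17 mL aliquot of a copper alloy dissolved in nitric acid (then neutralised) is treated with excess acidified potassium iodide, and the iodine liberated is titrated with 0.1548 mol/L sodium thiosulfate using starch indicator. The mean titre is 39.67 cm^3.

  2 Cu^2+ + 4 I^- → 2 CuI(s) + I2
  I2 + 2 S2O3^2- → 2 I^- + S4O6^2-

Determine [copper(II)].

0.2440 mol/L

n(S2O3^2-) = 0.03967 × 0.1548 = 6.141 × 10^-3 mol
n(I2) = n(S2O3^2-)/2 = 3.070 × 10^-3 mol
From the 2:1 ratio, n(Cu2+) in the aliquot = 2/1 × 3.070 × 10^-3 = 6.141 × 10^-3 mol
[Cu2+] = 6.141 × 10^-3 / 0.02517 = 0.2440 mol/L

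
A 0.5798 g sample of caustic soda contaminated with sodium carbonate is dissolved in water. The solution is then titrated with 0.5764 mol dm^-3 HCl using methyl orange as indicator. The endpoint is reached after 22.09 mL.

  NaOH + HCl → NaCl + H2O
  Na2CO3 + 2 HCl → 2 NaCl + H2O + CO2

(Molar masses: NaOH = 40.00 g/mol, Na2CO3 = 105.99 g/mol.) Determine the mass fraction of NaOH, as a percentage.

50.42 %

n(HCl) = 0.02209 × 0.5764 = 0.01273 mol
Let x = n(NaOH), y = n(Na2CO3).
Titrant: 1x + 2y = 0.01273;  mass: 40.00x + 105.99y = 0.5798
Solving, x = 7.308 × 10^-3 mol, y = 2.712 × 10^-3 mol
mass of NaOH = 7.308 × 10^-3 × 40.00 = 0.2923 g
% NaOH = 0.2923 / 0.5798 × 100 = 50.42 %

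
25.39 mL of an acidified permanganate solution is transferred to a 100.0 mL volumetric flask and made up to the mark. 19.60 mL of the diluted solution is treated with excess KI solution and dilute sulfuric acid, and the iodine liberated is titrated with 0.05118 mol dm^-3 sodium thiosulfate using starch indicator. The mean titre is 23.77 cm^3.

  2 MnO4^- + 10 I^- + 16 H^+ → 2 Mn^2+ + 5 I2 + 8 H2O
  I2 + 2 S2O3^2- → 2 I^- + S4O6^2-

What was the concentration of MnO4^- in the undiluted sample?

n(S2O3^2-) = 0.02377 × 0.05118 = 1.217 × 10^-3 mol
n(I2) = n(S2O3^2-)/2 = 6.083 × 10^-4 mol
From the 2:5 ratio, n(MnO4^-) in the aliquot = 2/5 × 6.083 × 10^-4 = 2.433 × 10^-4 mol
[MnO4^-]_dilute = 2.433 × 10^-4 / 0.01960 = 0.01241 mol/L
[MnO4^-]_original = 0.01241 × 100.0/25.39 = 0.04889 mol/L

0.04889 mol/L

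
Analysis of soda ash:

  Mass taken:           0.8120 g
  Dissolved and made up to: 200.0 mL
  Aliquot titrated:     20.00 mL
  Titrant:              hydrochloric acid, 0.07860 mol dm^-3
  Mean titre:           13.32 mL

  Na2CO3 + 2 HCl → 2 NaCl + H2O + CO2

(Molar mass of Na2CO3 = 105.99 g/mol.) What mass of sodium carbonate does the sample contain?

0.5548 g

n(HCl) per titration = 0.01332 × 0.07860 = 1.047 × 10^-3 mol
From the 1:2 ratio, n(Na2CO3) in each aliquot = 1/2 × 1.047 × 10^-3 = 5.235 × 10^-4 mol
n(Na2CO3) in the whole flask = 5.235 × 10^-4 × 200.0/20.00 = 5.235 × 10^-3 mol
mass of Na2CO3 = 5.235 × 10^-3 × 105.99 = 0.5548 g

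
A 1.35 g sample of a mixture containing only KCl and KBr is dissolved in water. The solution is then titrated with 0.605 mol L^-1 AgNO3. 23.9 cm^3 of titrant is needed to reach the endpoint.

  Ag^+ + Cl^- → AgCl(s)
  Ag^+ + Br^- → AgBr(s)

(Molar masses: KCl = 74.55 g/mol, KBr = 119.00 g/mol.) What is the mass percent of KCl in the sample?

46.1 %

n(AgNO3) = 0.0239 × 0.605 = 0.0145 mol
Let x = n(KCl), y = n(KBr).
Titrant: 1x + 1y = 0.0145;  mass: 74.55x + 119.00y = 1.35
Solving, x = 8.34 × 10^-3 mol, y = 6.12 × 10^-3 mol
mass of KCl = 8.34 × 10^-3 × 74.55 = 0.622 g
% KCl = 0.622 / 1.35 × 100 = 46.1 %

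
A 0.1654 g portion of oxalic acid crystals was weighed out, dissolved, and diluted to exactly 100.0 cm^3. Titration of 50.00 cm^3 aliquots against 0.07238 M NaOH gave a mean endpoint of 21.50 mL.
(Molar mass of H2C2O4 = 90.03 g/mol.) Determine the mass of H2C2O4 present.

H2C2O4 + 2 NaOH → Na2C2O4 + 2 H2O
n(NaOH) per titration = 0.02150 × 0.07238 = 1.556 × 10^-3 mol
From the 1:2 ratio, n(H2C2O4) in each aliquot = 1/2 × 1.556 × 10^-3 = 7.781 × 10^-4 mol
n(H2C2O4) in the whole flask = 7.781 × 10^-4 × 100.0/50.00 = 1.556 × 10^-3 mol
mass of H2C2O4 = 1.556 × 10^-3 × 90.03 = 0.1401 g

0.1401 g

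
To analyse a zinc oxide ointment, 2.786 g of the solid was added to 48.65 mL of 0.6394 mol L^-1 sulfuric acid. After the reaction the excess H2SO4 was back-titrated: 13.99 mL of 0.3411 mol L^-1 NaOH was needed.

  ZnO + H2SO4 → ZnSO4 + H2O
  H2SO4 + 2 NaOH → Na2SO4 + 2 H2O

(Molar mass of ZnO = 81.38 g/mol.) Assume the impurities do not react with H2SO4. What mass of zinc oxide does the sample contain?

n(H2SO4) added = 0.04865 × 0.6394 = 0.03111 mol
n(NaOH) used in back-titration = 0.01399 × 0.3411 = 4.772 × 10^-3 mol
From the 1:2 ratio, n(H2SO4) left over = 1/2 × 4.772 × 10^-3 = 2.386 × 10^-3 mol
n(H2SO4) consumed by analyte = 0.03111 − 2.386 × 10^-3 = 0.02872 mol
n(ZnO) = 0.02872 mol (1:1 ratio)
mass of ZnO = 0.02872 × 81.38 = 2.337 g

2.337 g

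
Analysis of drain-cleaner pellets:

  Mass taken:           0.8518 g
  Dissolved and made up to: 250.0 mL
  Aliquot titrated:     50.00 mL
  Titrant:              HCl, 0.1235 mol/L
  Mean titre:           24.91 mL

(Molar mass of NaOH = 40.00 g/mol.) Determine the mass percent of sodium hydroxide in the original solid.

72.23 %

NaOH + HCl → NaCl + H2O
n(HCl) per titration = 0.02491 × 0.1235 = 3.076 × 10^-3 mol
n(NaOH) in each aliquot = 3.076 × 10^-3 mol (1:1 ratio)
n(NaOH) in the whole flask = 3.076 × 10^-3 × 250.0/50.00 = 0.01538 mol
mass of NaOH = 0.01538 × 40.00 = 0.6153 g
% NaOH = 0.6153 / 0.8518 × 100 = 72.23 %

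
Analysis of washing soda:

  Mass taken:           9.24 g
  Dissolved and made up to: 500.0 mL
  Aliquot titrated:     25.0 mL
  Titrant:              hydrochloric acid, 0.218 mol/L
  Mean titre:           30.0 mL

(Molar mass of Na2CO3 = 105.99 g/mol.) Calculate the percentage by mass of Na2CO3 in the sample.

Na2CO3 + 2 HCl → 2 NaCl + H2O + CO2
n(HCl) per titration = 0.0300 × 0.218 = 6.54 × 10^-3 mol
From the 1:2 ratio, n(Na2CO3) in each aliquot = 1/2 × 6.54 × 10^-3 = 3.27 × 10^-3 mol
n(Na2CO3) in the whole flask = 3.27 × 10^-3 × 500.0/25.0 = 0.0654 mol
mass of Na2CO3 = 0.0654 × 105.99 = 6.93 g
% Na2CO3 = 6.93 / 9.24 × 100 = 75.0 %

75.0 %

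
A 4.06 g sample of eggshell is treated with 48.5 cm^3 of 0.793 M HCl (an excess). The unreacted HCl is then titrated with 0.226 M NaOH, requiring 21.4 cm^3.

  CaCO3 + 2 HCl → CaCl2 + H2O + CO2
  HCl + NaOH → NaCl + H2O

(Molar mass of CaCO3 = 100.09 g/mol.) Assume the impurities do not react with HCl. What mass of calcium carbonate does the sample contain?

1.68 g

n(HCl) added = 0.0485 × 0.793 = 0.0385 mol
n(NaOH) used in back-titration = 0.0214 × 0.226 = 4.84 × 10^-3 mol
n(HCl) left over = 4.84 × 10^-3 mol (1:1 ratio)
n(HCl) consumed by analyte = 0.0385 − 4.84 × 10^-3 = 0.0336 mol
From the 1:2 ratio, n(CaCO3) = 1/2 × 0.0336 = 0.0168 mol
mass of CaCO3 = 0.0168 × 100.09 = 1.68 g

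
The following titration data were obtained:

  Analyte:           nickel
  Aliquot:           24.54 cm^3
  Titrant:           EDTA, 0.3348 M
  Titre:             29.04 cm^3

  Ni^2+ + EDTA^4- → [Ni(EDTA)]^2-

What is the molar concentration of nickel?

n(EDTA) = 0.02904 L × 0.3348 mol/L = 9.723 × 10^-3 mol
n(Ni2+) = 9.723 × 10^-3 mol (1:1 mole ratio)
[Ni2+] = 9.723 × 10^-3 mol / 0.02454 L = 0.3962 mol/L

0.3962 M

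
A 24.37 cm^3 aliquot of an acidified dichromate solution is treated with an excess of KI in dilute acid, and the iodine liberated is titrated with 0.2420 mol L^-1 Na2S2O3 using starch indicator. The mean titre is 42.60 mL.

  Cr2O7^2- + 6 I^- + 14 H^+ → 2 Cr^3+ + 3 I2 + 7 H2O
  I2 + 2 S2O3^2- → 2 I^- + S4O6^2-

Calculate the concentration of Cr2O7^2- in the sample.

n(S2O3^2-) = 0.04260 × 0.2420 = 0.01031 mol
n(I2) = n(S2O3^2-)/2 = 5.155 × 10^-3 mol
From the 1:3 ratio, n(Cr2O7^2-) in the aliquot = 1/3 × 5.155 × 10^-3 = 1.718 × 10^-3 mol
[Cr2O7^2-] = 1.718 × 10^-3 / 0.02437 = 0.07050 mol/L

0.07050 mol/L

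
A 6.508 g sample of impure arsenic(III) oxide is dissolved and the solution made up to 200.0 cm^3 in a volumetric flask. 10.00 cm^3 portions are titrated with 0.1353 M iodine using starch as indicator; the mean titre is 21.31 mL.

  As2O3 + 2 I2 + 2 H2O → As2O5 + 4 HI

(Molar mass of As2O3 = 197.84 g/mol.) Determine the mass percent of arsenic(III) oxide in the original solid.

87.65 %

n(I2) per titration = 0.02131 × 0.1353 = 2.883 × 10^-3 mol
From the 1:2 ratio, n(As2O3) in each aliquot = 1/2 × 2.883 × 10^-3 = 1.442 × 10^-3 mol
n(As2O3) in the whole flask = 1.442 × 10^-3 × 200.0/10.00 = 0.02883 mol
mass of As2O3 = 0.02883 × 197.84 = 5.704 g
% As2O3 = 5.704 / 6.508 × 100 = 87.65 %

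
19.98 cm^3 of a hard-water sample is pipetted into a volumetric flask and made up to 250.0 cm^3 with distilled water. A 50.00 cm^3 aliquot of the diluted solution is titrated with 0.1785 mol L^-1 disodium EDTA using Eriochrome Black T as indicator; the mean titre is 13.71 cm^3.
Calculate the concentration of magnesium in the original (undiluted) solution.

Mg^2+ + EDTA^4- → [Mg(EDTA)]^2-
n(EDTA) = 0.01371 × 0.1785 = 2.447 × 10^-3 mol
n(Mg2+) in the aliquot = 2.447 × 10^-3 mol (1:1 ratio)
[Mg2+]_dilute = 2.447 × 10^-3 / 0.05000 = 0.04894 mol/L
Dilution factor = 250.0 / 19.98 = 12.51
[Mg2+]_stock = 0.04894 × 12.51 = 0.6124 mol/L

0.6124 mol/L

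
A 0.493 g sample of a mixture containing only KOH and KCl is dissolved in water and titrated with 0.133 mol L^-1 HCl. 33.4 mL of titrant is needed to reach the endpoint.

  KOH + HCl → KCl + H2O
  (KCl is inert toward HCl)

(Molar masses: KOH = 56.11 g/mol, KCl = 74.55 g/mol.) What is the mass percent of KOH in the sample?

n(HCl) = 0.0334 × 0.133 = 4.44 × 10^-3 mol
Let x = n(KOH), y = n(KCl).
Titrant: 1x = 4.44 × 10^-3;  mass: 56.11x + 74.55y = 0.493
Solving, x = 4.44 × 10^-3 mol, y = 3.27 × 10^-3 mol
mass of KOH = 4.44 × 10^-3 × 56.11 = 0.249 g
% KOH = 0.249 / 0.493 × 100 = 50.6 %

50.6 %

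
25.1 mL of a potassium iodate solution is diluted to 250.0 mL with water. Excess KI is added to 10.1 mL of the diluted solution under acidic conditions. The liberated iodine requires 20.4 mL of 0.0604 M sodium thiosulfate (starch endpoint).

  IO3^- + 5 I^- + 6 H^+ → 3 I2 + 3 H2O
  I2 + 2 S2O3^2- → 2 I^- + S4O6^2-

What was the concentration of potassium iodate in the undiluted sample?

0.203 M

n(S2O3^2-) = 0.0204 × 0.0604 = 1.23 × 10^-3 mol
n(I2) = n(S2O3^2-)/2 = 6.16 × 10^-4 mol
From the 1:3 ratio, n(IO3^-) in the aliquot = 1/3 × 6.16 × 10^-4 = 2.05 × 10^-4 mol
[IO3^-]_dilute = 2.05 × 10^-4 / 0.0101 = 0.0203 mol/L
[IO3^-]_original = 0.0203 × 250.0/25.1 = 0.203 mol/L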